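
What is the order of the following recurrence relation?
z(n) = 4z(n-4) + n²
The order is the largest lag k for which z(n-k) appears. Here the deepest term is z(n-4) (the n² term is non-homogeneous and does not affect the order), so the order is 4.

Order 4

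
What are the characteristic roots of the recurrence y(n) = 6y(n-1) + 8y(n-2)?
Substitute y(n) = rⁿ and divide through by rⁿ⁻²: r² - 6r - 8 = 0
Discriminant: 6² + 4·8 = 68, not a perfect square, so by the quadratic formula r = (6 ± √68)/2.
General solution: y(n) = A·r₁ⁿ + B·r₂ⁿ where r₁,r₂ = (6 ± √68)/2

Characteristic: r² - 6r - 8 = 0, Roots: r = (6 ± √68)/2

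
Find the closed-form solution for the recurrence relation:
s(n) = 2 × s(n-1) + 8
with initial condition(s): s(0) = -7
Recurrence: s(n) = 2 × s(n-1) + 8, initial: s(0) = -7.
Try s(n) = A·2ⁿ + C. Substituting: A·2ⁿ + C = 2(A·2ⁿ⁻¹ + C) + 8 = A·2ⁿ + 2C + 8, so C = 2C + 8, giving C = -8. Then s(0) = A - 8 = -7 gives A = 1.

s(n) = 2ⁿ - 8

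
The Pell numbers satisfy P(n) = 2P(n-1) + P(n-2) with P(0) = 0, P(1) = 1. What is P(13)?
Computing the sequence terms:
0, 1, 2, 5, 12, 29, 70, 169, 408, 985, 2378, 5741, 13860, 33461

33461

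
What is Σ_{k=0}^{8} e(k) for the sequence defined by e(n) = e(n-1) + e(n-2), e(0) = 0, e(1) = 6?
Computing the sequence terms: 0, 6, 6, 12, 18, 30, 48, 78, 126
Adding these values together:

324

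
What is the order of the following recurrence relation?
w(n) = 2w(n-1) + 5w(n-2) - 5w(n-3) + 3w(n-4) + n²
The order is the largest lag k for which w(n-k) appears. Here the deepest term is w(n-4) (the n² term is non-homogeneous and does not affect the order), so the order is 4.

Order 4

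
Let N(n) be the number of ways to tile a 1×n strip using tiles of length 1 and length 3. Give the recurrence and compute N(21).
Condition on the last tile: it has length 1 (leaving a 1×(n-1) strip) or length 3 (leaving a 1×(n-3) strip), so N(n) = N(n-1) + N(n-3) (order-3 linear recurrence).
For 0 ≤ i < 3 only unit tiles fit, so N(i) = 1.
Iterating the recurrence: N(3) = 2, N(4) = 3, N(5) = 4, N(6) = 6, N(7) = 9, N(8) = 13, N(9) = 19, N(10) = 28, N(11) = 41, N(12) = 60, N(13) = 88, N(14) = 129, N(15) = 189, N(16) = 277, N(17) = 406, N(18) = 595, N(19) = 872, N(20) = 1278, N(21) = 1873.

N(n) = N(n-1) + N(n-3), with N(i) = 1 for 0 ≤ i < 3; N(21) = 1873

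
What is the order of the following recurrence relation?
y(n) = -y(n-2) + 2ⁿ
The order is the largest lag k for which y(n-k) appears. Here the deepest term is y(n-2) (the 2ⁿ term is non-homogeneous and does not affect the order), so the order is 2.

Order 2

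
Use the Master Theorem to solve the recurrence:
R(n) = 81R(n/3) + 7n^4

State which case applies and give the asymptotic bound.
Master Theorem template: R(n) = a·R(n/b) + f(n).
Here: a=81, b=3, f(n)=7n^4
Compute log_b(a) = log_3(81) = 4.
f(n) = 7n^4 = Θ(n^4). Case 2: R(n) = Θ(n^4 log n).

Case 2: R(n) = Θ(n^4 log n)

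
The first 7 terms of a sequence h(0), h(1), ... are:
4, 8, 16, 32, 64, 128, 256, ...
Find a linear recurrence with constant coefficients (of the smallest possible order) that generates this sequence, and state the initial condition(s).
Look for the lowest-order linear relation among consecutive terms.
Observation: each term is 2× the previous.
Check at n=2: 2·8 = 16. ✓

h(n) = 2 × h(n-1), h(0) = 4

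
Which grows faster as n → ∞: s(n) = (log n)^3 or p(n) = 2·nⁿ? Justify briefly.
Comparing growth rates:
Growth-rate hierarchy: log n ≺ any polynomial ≺ any exponential cⁿ (c>1) ≺ n! ≺ nⁿ.
super-exponential nⁿ dominates polylogarithmic (log n)^3 asymptotically.

p(n) grows faster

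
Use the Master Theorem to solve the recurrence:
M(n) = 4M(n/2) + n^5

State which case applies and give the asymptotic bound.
Master Theorem template: M(n) = a·M(n/b) + f(n).
Here: a=4, b=2, f(n)=n^5
Compute log_b(a) = log_2(4) = 2.
f(n) = n^5 = Ω(n^(2+ε)) with ε = 3, and the regularity condition holds (a·f(n/b) = (a/b^5)·f(n) with a/b^5 = 2^-3 < 1). Case 3: M(n) = Θ(f(n)) = Θ(n^5).

Case 3: M(n) = Θ(n^5)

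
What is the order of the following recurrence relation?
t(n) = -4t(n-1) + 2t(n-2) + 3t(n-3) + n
The order is the largest lag k for which t(n-k) appears. Here the deepest term is t(n-3) (the n term is non-homogeneous and does not affect the order), so the order is 3.

Order 3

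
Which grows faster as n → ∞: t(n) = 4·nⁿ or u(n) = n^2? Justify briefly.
Comparing growth rates:
Growth-rate hierarchy: log n ≺ any polynomial ≺ any exponential cⁿ (c>1) ≺ n! ≺ nⁿ.
super-exponential nⁿ dominates polynomial degree 2 asymptotically.

t(n) grows faster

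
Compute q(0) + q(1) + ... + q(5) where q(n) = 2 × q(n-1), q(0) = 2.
Computing the sequence terms: 2, 4, 8, 16, 32, 64
Adding these values together:

126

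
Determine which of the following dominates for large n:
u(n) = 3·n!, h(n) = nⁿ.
Comparing growth rates:
Growth-rate hierarchy: log n ≺ any polynomial ≺ any exponential cⁿ (c>1) ≺ n! ≺ nⁿ.
super-exponential nⁿ dominates factorial asymptotically.

h(n) grows faster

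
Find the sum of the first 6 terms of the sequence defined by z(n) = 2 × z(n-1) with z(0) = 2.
Computing the sequence terms: 2, 4, 8, 16, 32, 64
Adding these values together:

126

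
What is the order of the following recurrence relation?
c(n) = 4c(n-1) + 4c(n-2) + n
The order is the largest lag k for which c(n-k) appears. Here the deepest term is c(n-2) (the n term is non-homogeneous and does not affect the order), so the order is 2.

Order 2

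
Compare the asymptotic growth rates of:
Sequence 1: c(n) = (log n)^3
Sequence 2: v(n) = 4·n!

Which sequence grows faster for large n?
Comparing growth rates:
Growth-rate hierarchy: log n ≺ any polynomial ≺ any exponential cⁿ (c>1) ≺ n! ≺ nⁿ.
factorial dominates polylogarithmic (log n)^3 asymptotically.

v(n) grows faster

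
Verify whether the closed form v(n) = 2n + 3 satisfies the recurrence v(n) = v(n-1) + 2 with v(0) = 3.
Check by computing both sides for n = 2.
From the recurrence with v(0) = 3:
  v(0) = 3, v(1) = 5, v(2) = 7
  so the recurrence gives v(2) = 7.
From the proposed closed form v(n) = 2n + 3:
  v(2) = 7.
Both sides give 7 at n = 2, and the initial condition(s) match, so the closed form is consistent.

Yes, the closed form is correct.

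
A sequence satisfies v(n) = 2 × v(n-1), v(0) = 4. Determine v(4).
Computing step by step:
v(0) = 4
v(1) = 2 × 4 = 8
v(2) = 2 × 8 = 16
v(3) = 2 × 16 = 32
v(4) = 2 × 32 = 64

64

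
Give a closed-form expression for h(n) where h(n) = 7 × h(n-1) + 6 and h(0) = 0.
Recurrence: h(n) = 7 × h(n-1) + 6, initial: h(0) = 0.
Try h(n) = A·7ⁿ + C. Substituting: A·7ⁿ + C = 7(A·7ⁿ⁻¹ + C) + 6 = A·7ⁿ + 7C + 6, so C = 7C + 6, giving C = -1. Then h(0) = A - 1 = 0 gives A = 1.

h(n) = 7ⁿ - 1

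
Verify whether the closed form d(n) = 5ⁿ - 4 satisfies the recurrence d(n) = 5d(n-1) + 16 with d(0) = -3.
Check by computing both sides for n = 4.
From the recurrence with d(0) = -3:
  d(0) = -3, d(1) = 1, d(2) = 21, d(3) = 121, d(4) = 621
  so the recurrence gives d(4) = 621.
From the proposed closed form d(n) = 5ⁿ - 4:
  d(4) = 621.
Both sides give 621 at n = 4, and the initial condition(s) match, so the closed form is consistent.

Yes, the closed form is correct.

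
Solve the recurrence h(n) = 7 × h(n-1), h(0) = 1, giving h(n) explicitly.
Recurrence: h(n) = 7 × h(n-1), initial: h(0) = 1.
Each term is 7 times the previous, so this is geometric with ratio 7. After n steps: h(n) = h(0)·7ⁿ = 7ⁿ.

h(n) = 7ⁿ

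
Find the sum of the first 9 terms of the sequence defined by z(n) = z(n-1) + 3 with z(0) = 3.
Computing the sequence terms: 3, 6, 9, 12, 15, 18, 21, 24, 27
Adding these values together:

135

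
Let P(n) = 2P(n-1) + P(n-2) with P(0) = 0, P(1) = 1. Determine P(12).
Computing the sequence terms:
0, 1, 2, 5, 12, 29, 70, 169, 408, 985, 2378, 5741, 13860

13860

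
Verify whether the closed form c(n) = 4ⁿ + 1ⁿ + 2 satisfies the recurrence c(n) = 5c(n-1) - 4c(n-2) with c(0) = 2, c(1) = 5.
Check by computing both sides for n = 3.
From the recurrence with c(0) = 2, c(1) = 5:
  c(0) = 2, c(1) = 5, c(2) = 17, c(3) = 65
  so the recurrence gives c(3) = 65.
From the proposed closed form c(n) = 4ⁿ + 1ⁿ + 2:
  c(3) = 67.
The recurrence gives 65 but the closed form gives 67, so the closed form does not satisfy the recurrence.

No, the closed form is incorrect.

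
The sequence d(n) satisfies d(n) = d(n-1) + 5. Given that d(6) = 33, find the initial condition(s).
d(6) = d(0) + 6·5, so d(0) = 33 - 30 = 3.

d(0) = 3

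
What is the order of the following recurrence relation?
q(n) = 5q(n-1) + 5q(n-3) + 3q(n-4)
The order is the largest lag k for which q(n-k) appears. Here the deepest term is q(n-4), so the order is 4.

Order 4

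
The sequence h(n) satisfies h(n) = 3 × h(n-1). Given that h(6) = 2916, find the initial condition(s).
In general h(n) = 3ⁿ · h(0). At n = 6: h(0) = h(6) / 3^6 = 2916 / 729 = 4.

h(0) = 4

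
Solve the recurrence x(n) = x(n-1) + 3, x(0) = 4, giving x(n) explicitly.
Recurrence: x(n) = x(n-1) + 3, initial: x(0) = 4.
Each step adds 3, so x(n) = x(0) + 3n = 3n + 4.

x(n) = 3n + 4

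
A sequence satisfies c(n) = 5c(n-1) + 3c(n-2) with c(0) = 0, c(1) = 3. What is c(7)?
Computing the sequence terms:
0, 3, 15, 84, 465, 2577, 14280, 79131

79131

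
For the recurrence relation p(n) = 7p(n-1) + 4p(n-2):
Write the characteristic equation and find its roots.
Substitute p(n) = rⁿ and divide through by rⁿ⁻²: r² - 7r - 4 = 0
Discriminant: 7² + 4·4 = 65, not a perfect square, so by the quadratic formula r = (7 ± √65)/2.
General solution: p(n) = A·r₁ⁿ + B·r₂ⁿ where r₁,r₂ = (7 ± √65)/2

Characteristic: r² - 7r - 4 = 0, Roots: r = (7 ± √65)/2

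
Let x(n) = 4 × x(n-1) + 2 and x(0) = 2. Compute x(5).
Computing step by step:
x(0) = 2
x(1) = 4 × 2 + 2 = 10
x(2) = 4 × 10 + 2 = 42
x(3) = 4 × 42 + 2 = 170
x(4) = 4 × 170 + 2 = 682
x(5) = 4 × 682 + 2 = 2730

2730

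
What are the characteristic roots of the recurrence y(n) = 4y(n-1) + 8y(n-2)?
Substitute y(n) = rⁿ and divide through by rⁿ⁻²: r² - 4r - 8 = 0
Discriminant: 4² + 4·8 = 48, not a perfect square, so by the quadratic formula r = (4 ± √48)/2.
General solution: y(n) = A·r₁ⁿ + B·r₂ⁿ where r₁,r₂ = (4 ± √48)/2

Characteristic: r² - 4r - 8 = 0, Roots: r = (4 ± √48)/2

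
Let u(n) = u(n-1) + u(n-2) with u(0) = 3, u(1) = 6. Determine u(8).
Computing the sequence terms:
3, 6, 9, 15, 24, 39, 63, 102, 165

165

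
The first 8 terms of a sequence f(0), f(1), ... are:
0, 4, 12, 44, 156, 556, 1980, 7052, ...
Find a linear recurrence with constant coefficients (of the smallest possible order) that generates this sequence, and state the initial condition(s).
Look for the lowest-order linear relation among consecutive terms.
Observation: f(n) - 3·f(n-1) - (2)·f(n-2) = 0 holds for the shown terms, and no order-1 relation f(n) = α·f(n-1) + β fits.
Check at n=3: 3·12 + (2)·4 = 44. ✓

f(n) = 3f(n-1) + 2f(n-2), f(0) = 0, f(1) = 4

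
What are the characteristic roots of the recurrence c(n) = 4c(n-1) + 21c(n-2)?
Substitute c(n) = rⁿ and divide through by rⁿ⁻²: r² - 4r - 21 = 0
Factor: (r - 7)(r + 3) = 0, so r = 7, -3.
General solution: c(n) = A·7ⁿ + B·(-3)ⁿ

Characteristic: r² - 4r - 21 = 0, Roots: r = 7, -3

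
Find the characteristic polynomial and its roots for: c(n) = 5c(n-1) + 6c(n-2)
Substitute c(n) = rⁿ and divide through by rⁿ⁻²: r² - 5r - 6 = 0
Factor: (r + 1)(r - 6) = 0, so r = -1, 6.
General solution: c(n) = A·(-1)ⁿ + B·6ⁿ

Characteristic: r² - 5r - 6 = 0, Roots: r = -1, 6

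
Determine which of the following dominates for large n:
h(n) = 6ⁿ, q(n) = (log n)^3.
Comparing growth rates:
Growth-rate hierarchy: log n ≺ any polynomial ≺ any exponential cⁿ (c>1) ≺ n! ≺ nⁿ.
exponential base 6 dominates polylogarithmic (log n)^3 asymptotically.

h(n) grows faster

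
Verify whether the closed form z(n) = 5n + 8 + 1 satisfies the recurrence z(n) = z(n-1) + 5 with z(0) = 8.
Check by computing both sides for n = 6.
From the recurrence with z(0) = 8:
  z(0) = 8, z(1) = 13, z(2) = 18, z(3) = 23, z(4) = 28, z(5) = 33, z(6) = 38
  so the recurrence gives z(6) = 38.
From the proposed closed form z(n) = 5n + 8 + 1:
  z(6) = 39.
The recurrence gives 38 but the closed form gives 39, so the closed form does not satisfy the recurrence.

No, the closed form is incorrect.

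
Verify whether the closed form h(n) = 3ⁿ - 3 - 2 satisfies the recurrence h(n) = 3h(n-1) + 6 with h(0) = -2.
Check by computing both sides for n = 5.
From the recurrence with h(0) = -2:
  h(0) = -2, h(1) = 0, h(2) = 6, h(3) = 24, h(4) = 78, h(5) = 240
  so the recurrence gives h(5) = 240.
From the proposed closed form h(n) = 3ⁿ - 3 - 2:
  h(5) = 238.
The recurrence gives 240 but the closed form gives 238, so the closed form does not satisfy the recurrence.

No, the closed form is incorrect.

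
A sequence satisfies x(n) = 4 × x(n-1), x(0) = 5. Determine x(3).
Computing step by step:
x(0) = 5
x(1) = 4 × 5 = 20
x(2) = 4 × 20 = 80
x(3) = 4 × 80 = 320

320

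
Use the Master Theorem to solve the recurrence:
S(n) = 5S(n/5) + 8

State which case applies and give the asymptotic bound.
Master Theorem template: S(n) = a·S(n/b) + f(n).
Here: a=5, b=5, f(n)=8
Compute log_b(a) = log_5(5) = 1.
f(n) = 8 = O(n^(1-ε)) with ε = 1. Case 1: S(n) = Θ(n^log_b(a)) = Θ(n).

Case 1: S(n) = Θ(n)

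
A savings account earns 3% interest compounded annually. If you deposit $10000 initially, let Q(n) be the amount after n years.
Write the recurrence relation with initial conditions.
Each year the balance grows by 3%, i.e. is multiplied by 1 + 3/100 = 1.03, so Q(n) = 1.03 × Q(n-1). The initial deposit gives Q(0) = 10000.
Unrolling gives the closed form Q(n) = 10000 × (1.03)ⁿ.

Q(n) = 1.03 × Q(n-1), Q(0) = 10000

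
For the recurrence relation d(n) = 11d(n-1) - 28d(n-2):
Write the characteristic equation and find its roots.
Substitute d(n) = rⁿ and divide through by rⁿ⁻²: r² - 11r + 28 = 0
Factor: (r - 4)(r - 7) = 0, so r = 4, 7.
General solution: d(n) = A·4ⁿ + B·7ⁿ

Characteristic: r² - 11r + 28 = 0, Roots: r = 4, 7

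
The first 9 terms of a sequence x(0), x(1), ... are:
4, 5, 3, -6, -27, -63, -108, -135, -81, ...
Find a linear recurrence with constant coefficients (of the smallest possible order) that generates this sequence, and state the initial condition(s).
Look for the lowest-order linear relation among consecutive terms.
Observation: x(n) - 3·x(n-1) - (-3)·x(n-2) = 0 holds for the shown terms, and no order-1 relation x(n) = α·x(n-1) + β fits.
Check at n=3: 3·3 + (-3)·5 = -6. ✓

x(n) = 3x(n-1) - 3x(n-2), x(0) = 4, x(1) = 5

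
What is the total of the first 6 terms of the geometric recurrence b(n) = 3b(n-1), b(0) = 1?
Computing the sequence terms: 1, 3, 9, 27, 81, 243
Adding these values together:

364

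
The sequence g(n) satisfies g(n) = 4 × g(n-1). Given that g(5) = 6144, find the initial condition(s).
In general g(n) = 4ⁿ · g(0). At n = 5: g(0) = g(5) / 4^5 = 6144 / 1024 = 6.

g(0) = 6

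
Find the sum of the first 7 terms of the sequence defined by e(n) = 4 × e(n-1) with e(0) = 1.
Computing the sequence terms: 1, 4, 16, 64, 256, 1024, 4096
Adding these values together:

5461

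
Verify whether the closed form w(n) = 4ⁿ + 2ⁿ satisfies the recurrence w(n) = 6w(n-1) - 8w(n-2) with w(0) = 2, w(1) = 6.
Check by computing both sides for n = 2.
From the recurrence with w(0) = 2, w(1) = 6:
  w(0) = 2, w(1) = 6, w(2) = 20
  so the recurrence gives w(2) = 20.
From the proposed closed form w(n) = 4ⁿ + 2ⁿ:
  w(2) = 20.
Both sides give 20 at n = 2, and the initial condition(s) match, so the closed form is consistent.

Yes, the closed form is correct.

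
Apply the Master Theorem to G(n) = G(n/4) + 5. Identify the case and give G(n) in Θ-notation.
Master Theorem template: G(n) = a·G(n/b) + f(n).
Here: a=1, b=4, f(n)=5
Compute log_b(a) = log_4(1) = 0.
f(n) = 5 = Θ(1). Case 2: G(n) = Θ(log n).

Case 2: G(n) = Θ(log n)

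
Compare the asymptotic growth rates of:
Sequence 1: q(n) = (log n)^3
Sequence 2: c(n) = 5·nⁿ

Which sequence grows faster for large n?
Comparing growth rates:
Growth-rate hierarchy: log n ≺ any polynomial ≺ any exponential cⁿ (c>1) ≺ n! ≺ nⁿ.
super-exponential nⁿ dominates polylogarithmic (log n)^3 asymptotically.

c(n) grows faster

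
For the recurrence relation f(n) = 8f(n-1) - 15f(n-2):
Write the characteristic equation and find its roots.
Substitute f(n) = rⁿ and divide through by rⁿ⁻²: r² - 8r + 15 = 0
Factor: (r - 5)(r - 3) = 0, so r = 5, 3.
General solution: f(n) = A·5ⁿ + B·3ⁿ

Characteristic: r² - 8r + 15 = 0, Roots: r = 5, 3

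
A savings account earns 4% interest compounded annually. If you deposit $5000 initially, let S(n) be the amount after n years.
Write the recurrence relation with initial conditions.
Each year the balance grows by 4%, i.e. is multiplied by 1 + 4/100 = 1.04, so S(n) = 1.04 × S(n-1). The initial deposit gives S(0) = 5000.
Unrolling gives the closed form S(n) = 5000 × (1.04)ⁿ.

S(n) = 1.04 × S(n-1), S(0) = 5000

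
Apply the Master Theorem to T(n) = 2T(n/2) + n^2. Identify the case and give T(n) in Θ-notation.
Master Theorem template: T(n) = a·T(n/b) + f(n).
Here: a=2, b=2, f(n)=n^2
Compute log_b(a) = log_2(2) = 1.
f(n) = n^2 = Ω(n^(1+ε)) with ε = 1, and the regularity condition holds (a·f(n/b) = (a/b^2)·f(n) with a/b^2 = 2^-1 < 1). Case 3: T(n) = Θ(f(n)) = Θ(n^2).

Case 3: T(n) = Θ(n^2)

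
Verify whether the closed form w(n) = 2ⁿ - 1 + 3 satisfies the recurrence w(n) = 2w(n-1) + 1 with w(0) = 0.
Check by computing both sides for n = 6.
From the recurrence with w(0) = 0:
  w(0) = 0, w(1) = 1, w(2) = 3, w(3) = 7, w(4) = 15, w(5) = 31, w(6) = 63
  so the recurrence gives w(6) = 63.
From the proposed closed form w(n) = 2ⁿ - 1 + 3:
  w(6) = 66.
The recurrence gives 63 but the closed form gives 66, so the closed form does not satisfy the recurrence.

No, the closed form is incorrect.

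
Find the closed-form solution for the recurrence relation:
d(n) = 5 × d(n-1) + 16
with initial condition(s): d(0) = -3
Recurrence: d(n) = 5 × d(n-1) + 16, initial: d(0) = -3.
Try d(n) = A·5ⁿ + C. Substituting: A·5ⁿ + C = 5(A·5ⁿ⁻¹ + C) + 16 = A·5ⁿ + 5C + 16, so C = 5C + 16, giving C = -4. Then d(0) = A - 4 = -3 gives A = 1.

d(n) = 5ⁿ - 4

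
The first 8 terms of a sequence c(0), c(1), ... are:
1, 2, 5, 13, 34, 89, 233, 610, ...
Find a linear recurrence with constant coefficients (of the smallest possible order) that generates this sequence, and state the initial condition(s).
Look for the lowest-order linear relation among consecutive terms.
Observation: c(n) - 3·c(n-1) - (-1)·c(n-2) = 0 holds for the shown terms, and no order-1 relation c(n) = α·c(n-1) + β fits.
Check at n=3: 3·5 + (-1)·2 = 13. ✓

c(n) = 3c(n-1) - c(n-2), c(0) = 1, c(1) = 2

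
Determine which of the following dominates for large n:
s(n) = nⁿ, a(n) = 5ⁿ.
Comparing growth rates:
Growth-rate hierarchy: log n ≺ any polynomial ≺ any exponential cⁿ (c>1) ≺ n! ≺ nⁿ.
super-exponential nⁿ dominates exponential base 5 asymptotically.

s(n) grows faster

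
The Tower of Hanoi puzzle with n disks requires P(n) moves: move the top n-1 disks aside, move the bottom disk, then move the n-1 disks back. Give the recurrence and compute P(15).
Moving n disks = move the top n-1 disks aside (P(n-1) moves) + move the largest disk (1 move) + move the n-1 disks back on top (P(n-1) moves), so P(n) = 2P(n-1) + 1, with P(1) = 1 (a single disk takes one move).
First terms: 1, 3, 7, 15, 31, 63, … — each is one less than a power of 2. Indeed P(n) + 1 = 2(P(n-1) + 1) with P(1) + 1 = 2, so P(n) + 1 = 2ⁿ and P(n) = 2ⁿ - 1.
Hence P(15) = 2^15 - 1 = 32768 - 1 = 32767.

P(n) = 2P(n-1) + 1, P(1) = 1; P(15) = 32767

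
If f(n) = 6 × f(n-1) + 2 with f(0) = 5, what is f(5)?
Computing step by step:
f(0) = 5
f(1) = 6 × 5 + 2 = 32
f(2) = 6 × 32 + 2 = 194
f(3) = 6 × 194 + 2 = 1166
f(4) = 6 × 1166 + 2 = 6998
f(5) = 6 × 6998 + 2 = 41990

41990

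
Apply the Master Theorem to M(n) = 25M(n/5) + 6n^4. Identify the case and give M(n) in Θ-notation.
Master Theorem template: M(n) = a·M(n/b) + f(n).
Here: a=25, b=5, f(n)=6n^4
Compute log_b(a) = log_5(25) = 2.
f(n) = 6n^4 = Ω(n^(2+ε)) with ε = 2, and the regularity condition holds (a·f(n/b) = (a/b^4)·f(n) with a/b^4 = 5^-2 < 1). Case 3: M(n) = Θ(f(n)) = Θ(n^4).

Case 3: M(n) = Θ(n^4)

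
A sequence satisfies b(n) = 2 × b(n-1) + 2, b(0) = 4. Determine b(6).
Computing step by step:
b(0) = 4
b(1) = 2 × 4 + 2 = 10
b(2) = 2 × 10 + 2 = 22
b(3) = 2 × 22 + 2 = 46
b(4) = 2 × 46 + 2 = 94
b(5) = 2 × 94 + 2 = 190
b(6) = 2 × 190 + 2 = 382

382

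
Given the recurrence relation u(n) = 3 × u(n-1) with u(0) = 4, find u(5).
Computing step by step:
u(0) = 4
u(1) = 3 × 4 = 12
u(2) = 3 × 12 = 36
u(3) = 3 × 36 = 108
u(4) = 3 × 108 = 324
u(5) = 3 × 324 = 972

972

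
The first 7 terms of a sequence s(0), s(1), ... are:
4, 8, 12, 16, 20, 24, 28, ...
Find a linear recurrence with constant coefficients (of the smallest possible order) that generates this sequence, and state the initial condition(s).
Look for the lowest-order linear relation among consecutive terms.
Observation: consecutive differences are constant (= 4).
Check at n=2: 1·8 + 4 = 12. ✓

s(n) = s(n-1) + 4, s(0) = 4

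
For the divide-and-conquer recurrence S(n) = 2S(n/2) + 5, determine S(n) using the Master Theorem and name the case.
Master Theorem template: S(n) = a·S(n/b) + f(n).
Here: a=2, b=2, f(n)=5
Compute log_b(a) = log_2(2) = 1.
f(n) = 5 = O(n^(1-ε)) with ε = 1. Case 1: S(n) = Θ(n^log_b(a)) = Θ(n).

Case 1: S(n) = Θ(n)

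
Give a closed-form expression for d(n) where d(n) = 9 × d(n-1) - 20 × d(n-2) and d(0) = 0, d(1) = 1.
Recurrence: d(n) = 9 × d(n-1) - 20 × d(n-2), initial: d(0) = 0, d(1) = 1.
Characteristic equation: r² - 9r + 20 = 0, which factors as (r - 5)(r - 4) = 0, so r = 5, 4. General solution d(n) = A·5ⁿ + B·4ⁿ. From d(0) = 0: A + B = 0. From d(1) = 1: 5A + 4B = 1. Solving gives A = 1, B = -1.

d(n) = 5ⁿ - 4ⁿ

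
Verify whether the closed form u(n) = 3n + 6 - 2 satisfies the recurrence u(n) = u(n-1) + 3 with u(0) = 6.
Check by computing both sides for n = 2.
From the recurrence with u(0) = 6:
  u(0) = 6, u(1) = 9, u(2) = 12
  so the recurrence gives u(2) = 12.
From the proposed closed form u(n) = 3n + 6 - 2:
  u(2) = 10.
The recurrence gives 12 but the closed form gives 10, so the closed form does not satisfy the recurrence.

No, the closed form is incorrect.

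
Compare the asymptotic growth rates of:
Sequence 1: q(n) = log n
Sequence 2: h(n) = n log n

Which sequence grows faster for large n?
Comparing growth rates:
Growth-rate hierarchy: log n ≺ any polynomial ≺ any exponential cⁿ (c>1) ≺ n! ≺ nⁿ.
polynomial degree 1 (with log factor) dominates logarithmic asymptotically.

h(n) grows faster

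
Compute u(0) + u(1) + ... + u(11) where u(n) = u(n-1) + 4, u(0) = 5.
Computing the sequence terms: 5, 9, 13, 17, 21, 25, 29, 33, 37, 41, 45, 49
Adding these values together:

324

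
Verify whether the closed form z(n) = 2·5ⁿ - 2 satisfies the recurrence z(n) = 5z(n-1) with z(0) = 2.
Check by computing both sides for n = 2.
From the recurrence with z(0) = 2:
  z(0) = 2, z(1) = 10, z(2) = 50
  so the recurrence gives z(2) = 50.
From the proposed closed form z(n) = 2·5ⁿ - 2:
  z(2) = 48.
The recurrence gives 50 but the closed form gives 48, so the closed form does not satisfy the recurrence.

No, the closed form is incorrect.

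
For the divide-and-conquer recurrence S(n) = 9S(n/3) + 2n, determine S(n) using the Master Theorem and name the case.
Master Theorem template: S(n) = a·S(n/b) + f(n).
Here: a=9, b=3, f(n)=2n
Compute log_b(a) = log_3(9) = 2.
f(n) = 2n = O(n^(2-ε)) with ε = 1. Case 1: S(n) = Θ(n^log_b(a)) = Θ(n^2).

Case 1: S(n) = Θ(n^2)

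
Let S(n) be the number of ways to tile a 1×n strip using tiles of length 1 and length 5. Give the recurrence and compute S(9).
Condition on the last tile: it has length 1 (leaving a 1×(n-1) strip) or length 5 (leaving a 1×(n-5) strip), so S(n) = S(n-1) + S(n-5) (order-5 linear recurrence).
For 0 ≤ i < 5 only unit tiles fit, so S(i) = 1.
Iterating the recurrence: S(5) = 2, S(6) = 3, S(7) = 4, S(8) = 5, S(9) = 6.

S(n) = S(n-1) + S(n-5), with S(i) = 1 for 0 ≤ i < 5; S(9) = 6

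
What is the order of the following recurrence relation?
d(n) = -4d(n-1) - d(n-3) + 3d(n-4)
The order is the largest lag k for which d(n-k) appears. Here the deepest term is d(n-4), so the order is 4.

Order 4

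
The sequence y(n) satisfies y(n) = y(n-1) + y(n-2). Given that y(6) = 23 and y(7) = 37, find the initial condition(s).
Work backwards using y(k) = y(k+2) - y(k+1):
y(5) = y(7) - y(6) = 37 - 23 = 14
y(4) = y(6) - y(5) = 23 - 14 = 9
y(3) = y(5) - y(4) = 14 - 9 = 5
y(2) = y(4) - y(3) = 9 - 5 = 4
y(1) = y(3) - y(2) = 5 - 4 = 1
y(0) = y(2) - y(1) = 4 - 1 = 3

y(0) = 3, y(1) = 1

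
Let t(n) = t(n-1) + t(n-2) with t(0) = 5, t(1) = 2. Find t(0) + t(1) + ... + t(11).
Computing the sequence terms: 5, 2, 7, 9, 16, 25, 41, 66, 107, 173, 280, 453
Adding these values together:

1184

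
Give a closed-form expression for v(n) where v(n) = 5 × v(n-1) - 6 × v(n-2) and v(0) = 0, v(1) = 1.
Recurrence: v(n) = 5 × v(n-1) - 6 × v(n-2), initial: v(0) = 0, v(1) = 1.
Characteristic equation: r² - 5r + 6 = 0, which factors as (r - 3)(r - 2) = 0, so r = 3, 2. General solution v(n) = A·3ⁿ + B·2ⁿ. From v(0) = 0: A + B = 0. From v(1) = 1: 3A + 2B = 1. Solving gives A = 1, B = -1.

v(n) = 3ⁿ - 2ⁿ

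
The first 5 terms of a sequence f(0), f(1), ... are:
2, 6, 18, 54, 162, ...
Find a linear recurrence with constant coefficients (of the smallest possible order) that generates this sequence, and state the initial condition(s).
Look for the lowest-order linear relation among consecutive terms.
Observation: each term is 3× the previous.
Check at n=2: 3·6 = 18. ✓

f(n) = 3 × f(n-1), f(0) = 2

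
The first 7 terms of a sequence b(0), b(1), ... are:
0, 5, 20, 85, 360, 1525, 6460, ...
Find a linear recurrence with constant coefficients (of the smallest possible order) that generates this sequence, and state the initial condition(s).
Look for the lowest-order linear relation among consecutive terms.
Observation: b(n) - 4·b(n-1) - (1)·b(n-2) = 0 holds for the shown terms, and no order-1 relation b(n) = α·b(n-1) + β fits.
Check at n=3: 4·20 + (1)·5 = 85. ✓

b(n) = 4b(n-1) + b(n-2), b(0) = 0, b(1) = 5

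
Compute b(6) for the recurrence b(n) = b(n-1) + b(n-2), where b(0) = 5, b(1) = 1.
Computing the sequence terms:
5, 1, 6, 7, 13, 20, 33

33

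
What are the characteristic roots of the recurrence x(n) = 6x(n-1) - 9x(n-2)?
Substitute x(n) = rⁿ and divide through by rⁿ⁻²: r² - 6r + 9 = 0
Factor: (r - 3)² = 0, so r = 3 (double root).
General solution: x(n) = (A + Bn)·3ⁿ

Characteristic: r² - 6r + 9 = 0, Roots: r = 3 (double root)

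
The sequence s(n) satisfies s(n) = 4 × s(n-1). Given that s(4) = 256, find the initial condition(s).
In general s(n) = 4ⁿ · s(0). At n = 4: s(0) = s(4) / 4^4 = 256 / 256 = 1.

s(0) = 1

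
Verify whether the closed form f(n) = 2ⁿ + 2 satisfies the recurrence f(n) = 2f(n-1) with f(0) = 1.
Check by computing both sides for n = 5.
From the recurrence with f(0) = 1:
  f(0) = 1, f(1) = 2, f(2) = 4, f(3) = 8, f(4) = 16, f(5) = 32
  so the recurrence gives f(5) = 32.
From the proposed closed form f(n) = 2ⁿ + 2:
  f(5) = 34.
The recurrence gives 32 but the closed form gives 34, so the closed form does not satisfy the recurrence.

No, the closed form is incorrect.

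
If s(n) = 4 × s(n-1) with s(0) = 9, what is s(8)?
Computing step by step:
s(0) = 9
s(1) = 4 × 9 = 36
s(2) = 4 × 36 = 144
s(3) = 4 × 144 = 576
s(4) = 4 × 576 = 2304
s(5) = 4 × 2304 = 9216
s(6) = 4 × 9216 = 36864
s(7) = 4 × 36864 = 147456
s(8) = 4 × 147456 = 589824

589824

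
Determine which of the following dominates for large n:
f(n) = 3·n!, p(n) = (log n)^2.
Comparing growth rates:
Growth-rate hierarchy: log n ≺ any polynomial ≺ any exponential cⁿ (c>1) ≺ n! ≺ nⁿ.
factorial dominates polylogarithmic (log n)^2 asymptotically.

f(n) grows faster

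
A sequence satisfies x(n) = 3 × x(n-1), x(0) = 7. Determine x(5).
Computing step by step:
x(0) = 7
x(1) = 3 × 7 = 21
x(2) = 3 × 21 = 63
x(3) = 3 × 63 = 189
x(4) = 3 × 189 = 567
x(5) = 3 × 567 = 1701

1701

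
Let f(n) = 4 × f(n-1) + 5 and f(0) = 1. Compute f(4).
Computing step by step:
f(0) = 1
f(1) = 4 × 1 + 5 = 9
f(2) = 4 × 9 + 5 = 41
f(3) = 4 × 41 + 5 = 169
f(4) = 4 × 169 + 5 = 681

681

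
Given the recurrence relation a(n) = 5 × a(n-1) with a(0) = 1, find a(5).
Computing step by step:
a(0) = 1
a(1) = 5 × 1 = 5
a(2) = 5 × 5 = 25
a(3) = 5 × 25 = 125
a(4) = 5 × 125 = 625
a(5) = 5 × 625 = 3125

3125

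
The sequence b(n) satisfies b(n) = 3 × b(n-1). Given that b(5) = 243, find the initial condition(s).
In general b(n) = 3ⁿ · b(0). At n = 5: b(0) = b(5) / 3^5 = 243 / 243 = 1.

b(0) = 1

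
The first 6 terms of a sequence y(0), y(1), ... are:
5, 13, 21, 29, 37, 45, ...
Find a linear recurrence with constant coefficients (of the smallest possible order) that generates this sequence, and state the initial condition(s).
Look for the lowest-order linear relation among consecutive terms.
Observation: consecutive differences are constant (= 8).
Check at n=2: 1·13 + 8 = 21. ✓

y(n) = y(n-1) + 8, y(0) = 5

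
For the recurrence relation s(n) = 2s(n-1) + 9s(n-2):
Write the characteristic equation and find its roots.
Substitute s(n) = rⁿ and divide through by rⁿ⁻²: r² - 2r - 9 = 0
Discriminant: 2² + 4·9 = 40, not a perfect square, so by the quadratic formula r = (2 ± √40)/2.
General solution: s(n) = A·r₁ⁿ + B·r₂ⁿ where r₁,r₂ = (2 ± √40)/2

Characteristic: r² - 2r - 9 = 0, Roots: r = (2 ± √40)/2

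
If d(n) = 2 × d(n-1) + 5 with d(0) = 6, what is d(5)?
Computing step by step:
d(0) = 6
d(1) = 2 × 6 + 5 = 17
d(2) = 2 × 17 + 5 = 39
d(3) = 2 × 39 + 5 = 83
d(4) = 2 × 83 + 5 = 171
d(5) = 2 × 171 + 5 = 347

347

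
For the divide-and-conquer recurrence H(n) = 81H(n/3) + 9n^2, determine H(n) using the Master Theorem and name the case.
Master Theorem template: H(n) = a·H(n/b) + f(n).
Here: a=81, b=3, f(n)=9n^2
Compute log_b(a) = log_3(81) = 4.
f(n) = 9n^2 = O(n^(4-ε)) with ε = 2. Case 1: H(n) = Θ(n^log_b(a)) = Θ(n^4).

Case 1: H(n) = Θ(n^4)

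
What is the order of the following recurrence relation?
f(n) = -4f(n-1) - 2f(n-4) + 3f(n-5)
The order is the largest lag k for which f(n-k) appears. Here the deepest term is f(n-5), so the order is 5.

Order 5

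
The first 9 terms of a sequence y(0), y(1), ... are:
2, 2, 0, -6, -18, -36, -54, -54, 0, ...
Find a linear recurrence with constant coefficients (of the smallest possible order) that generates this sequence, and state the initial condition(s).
Look for the lowest-order linear relation among consecutive terms.
Observation: y(n) - 3·y(n-1) - (-3)·y(n-2) = 0 holds for the shown terms, and no order-1 relation y(n) = α·y(n-1) + β fits.
Check at n=3: 3·0 + (-3)·2 = -6. ✓

y(n) = 3y(n-1) - 3y(n-2), y(0) = 2, y(1) = 2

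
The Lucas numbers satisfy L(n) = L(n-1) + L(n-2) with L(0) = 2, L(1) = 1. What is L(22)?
Computing the sequence terms:
2, 1, 3, 4, 7, 11, 18, 29, 47, 76, 123, 199, 322, 521, 843, 1364, 2207, 3571, 5778, 9349, 15127, 24476, 39603

39603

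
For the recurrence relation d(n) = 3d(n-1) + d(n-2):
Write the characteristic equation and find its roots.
Substitute d(n) = rⁿ and divide through by rⁿ⁻²: r² - 3r - 1 = 0
Discriminant: 3² + 4·1 = 13, not a perfect square, so by the quadratic formula r = (3 ± √13)/2.
General solution: d(n) = A·r₁ⁿ + B·r₂ⁿ where r₁,r₂ = (3 ± √13)/2

Characteristic: r² - 3r - 1 = 0, Roots: r = (3 ± √13)/2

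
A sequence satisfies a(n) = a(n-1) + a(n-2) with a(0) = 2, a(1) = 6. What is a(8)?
Computing the sequence terms:
2, 6, 8, 14, 22, 36, 58, 94, 152

152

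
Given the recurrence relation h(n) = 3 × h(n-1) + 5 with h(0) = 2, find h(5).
Computing step by step:
h(0) = 2
h(1) = 3 × 2 + 5 = 11
h(2) = 3 × 11 + 5 = 38
h(3) = 3 × 38 + 5 = 119
h(4) = 3 × 119 + 5 = 362
h(5) = 3 × 362 + 5 = 1091

1091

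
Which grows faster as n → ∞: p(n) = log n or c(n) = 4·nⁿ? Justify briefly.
Comparing growth rates:
Growth-rate hierarchy: log n ≺ any polynomial ≺ any exponential cⁿ (c>1) ≺ n! ≺ nⁿ.
super-exponential nⁿ dominates logarithmic asymptotically.

c(n) grows faster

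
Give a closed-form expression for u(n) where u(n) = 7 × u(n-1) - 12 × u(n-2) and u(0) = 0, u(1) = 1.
Recurrence: u(n) = 7 × u(n-1) - 12 × u(n-2), initial: u(0) = 0, u(1) = 1.
Characteristic equation: r² - 7r + 12 = 0, which factors as (r - 4)(r - 3) = 0, so r = 4, 3. General solution u(n) = A·4ⁿ + B·3ⁿ. From u(0) = 0: A + B = 0. From u(1) = 1: 4A + 3B = 1. Solving gives A = 1, B = -1.

u(n) = 4ⁿ - 3ⁿ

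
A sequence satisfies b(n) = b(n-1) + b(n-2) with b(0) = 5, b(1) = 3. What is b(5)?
Computing the sequence terms:
5, 3, 8, 11, 19, 30

30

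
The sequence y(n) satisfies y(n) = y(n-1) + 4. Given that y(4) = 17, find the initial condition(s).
y(4) = y(0) + 4·4, so y(0) = 17 - 16 = 1.

y(0) = 1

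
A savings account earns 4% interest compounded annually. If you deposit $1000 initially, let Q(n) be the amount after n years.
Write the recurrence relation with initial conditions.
Each year the balance grows by 4%, i.e. is multiplied by 1 + 4/100 = 1.04, so Q(n) = 1.04 × Q(n-1). The initial deposit gives Q(0) = 1000.
Unrolling gives the closed form Q(n) = 1000 × (1.04)ⁿ.

Q(n) = 1.04 × Q(n-1), Q(0) = 1000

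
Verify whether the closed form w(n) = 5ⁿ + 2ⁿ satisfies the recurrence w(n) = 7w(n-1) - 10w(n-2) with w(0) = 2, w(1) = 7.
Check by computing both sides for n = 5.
From the recurrence with w(0) = 2, w(1) = 7:
  w(0) = 2, w(1) = 7, w(2) = 29, w(3) = 133, w(4) = 641, w(5) = 3157
  so the recurrence gives w(5) = 3157.
From the proposed closed form w(n) = 5ⁿ + 2ⁿ:
  w(5) = 3157.
Both sides give 3157 at n = 5, and the initial condition(s) match, so the closed form is consistent.

Yes, the closed form is correct.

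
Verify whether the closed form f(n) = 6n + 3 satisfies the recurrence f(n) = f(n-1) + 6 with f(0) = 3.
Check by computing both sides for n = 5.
From the recurrence with f(0) = 3:
  f(0) = 3, f(1) = 9, f(2) = 15, f(3) = 21, f(4) = 27, f(5) = 33
  so the recurrence gives f(5) = 33.
From the proposed closed form f(n) = 6n + 3:
  f(5) = 33.
Both sides give 33 at n = 5, and the initial condition(s) match, so the closed form is consistent.

Yes, the closed form is correct.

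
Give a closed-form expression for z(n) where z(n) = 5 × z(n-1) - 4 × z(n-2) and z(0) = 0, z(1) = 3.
Recurrence: z(n) = 5 × z(n-1) - 4 × z(n-2), initial: z(0) = 0, z(1) = 3.
Characteristic equation: r² - 5r + 4 = 0, which factors as (r - 4)(r - 1) = 0, so r = 4, 1. General solution z(n) = A·4ⁿ + B·1ⁿ. From z(0) = 0: A + B = 0. From z(1) = 3: 4A + 1B = 3. Solving gives A = 1, B = -1.

z(n) = 4ⁿ - 1ⁿ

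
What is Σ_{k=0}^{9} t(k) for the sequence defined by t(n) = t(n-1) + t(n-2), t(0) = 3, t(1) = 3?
Computing the sequence terms: 3, 3, 6, 9, 15, 24, 39, 63, 102, 165
Adding these values together:

429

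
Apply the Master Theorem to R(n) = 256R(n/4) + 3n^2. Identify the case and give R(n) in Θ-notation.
Master Theorem template: R(n) = a·R(n/b) + f(n).
Here: a=256, b=4, f(n)=3n^2
Compute log_b(a) = log_4(256) = 4.
f(n) = 3n^2 = O(n^(4-ε)) with ε = 2. Case 1: R(n) = Θ(n^log_b(a)) = Θ(n^4).

Case 1: R(n) = Θ(n^4)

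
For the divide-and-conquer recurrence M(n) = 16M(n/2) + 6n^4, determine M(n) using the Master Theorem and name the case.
Master Theorem template: M(n) = a·M(n/b) + f(n).
Here: a=16, b=2, f(n)=6n^4
Compute log_b(a) = log_2(16) = 4.
f(n) = 6n^4 = Θ(n^4). Case 2: M(n) = Θ(n^4 log n).

Case 2: M(n) = Θ(n^4 log n)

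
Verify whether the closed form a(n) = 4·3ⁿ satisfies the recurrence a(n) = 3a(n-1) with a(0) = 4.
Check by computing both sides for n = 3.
From the recurrence with a(0) = 4:
  a(0) = 4, a(1) = 12, a(2) = 36, a(3) = 108
  so the recurrence gives a(3) = 108.
From the proposed closed form a(n) = 4·3ⁿ:
  a(3) = 108.
Both sides give 108 at n = 3, and the initial condition(s) match, so the closed form is consistent.

Yes, the closed form is correct.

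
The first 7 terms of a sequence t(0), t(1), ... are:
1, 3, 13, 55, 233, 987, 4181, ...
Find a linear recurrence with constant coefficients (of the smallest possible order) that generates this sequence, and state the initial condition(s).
Look for the lowest-order linear relation among consecutive terms.
Observation: t(n) - 4·t(n-1) - (1)·t(n-2) = 0 holds for the shown terms, and no order-1 relation t(n) = α·t(n-1) + β fits.
Check at n=3: 4·13 + (1)·3 = 55. ✓

t(n) = 4t(n-1) + t(n-2), t(0) = 1, t(1) = 3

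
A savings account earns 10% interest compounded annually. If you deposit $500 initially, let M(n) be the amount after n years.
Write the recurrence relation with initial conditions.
Each year the balance grows by 10%, i.e. is multiplied by 1 + 10/100 = 1.1, so M(n) = 1.1 × M(n-1). The initial deposit gives M(0) = 500.
Unrolling gives the closed form M(n) = 500 × (1.1)ⁿ.

M(n) = 1.1 × M(n-1), M(0) = 500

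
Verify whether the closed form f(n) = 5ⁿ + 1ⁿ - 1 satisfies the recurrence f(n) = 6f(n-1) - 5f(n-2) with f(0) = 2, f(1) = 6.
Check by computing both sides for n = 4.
From the recurrence with f(0) = 2, f(1) = 6:
  f(0) = 2, f(1) = 6, f(2) = 26, f(3) = 126, f(4) = 626
  so the recurrence gives f(4) = 626.
From the proposed closed form f(n) = 5ⁿ + 1ⁿ - 1:
  f(4) = 625.
The recurrence gives 626 but the closed form gives 625, so the closed form does not satisfy the recurrence.

No, the closed form is incorrect.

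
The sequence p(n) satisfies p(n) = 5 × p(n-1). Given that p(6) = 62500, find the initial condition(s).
In general p(n) = 5ⁿ · p(0). At n = 6: p(0) = p(6) / 5^6 = 62500 / 15625 = 4.

p(0) = 4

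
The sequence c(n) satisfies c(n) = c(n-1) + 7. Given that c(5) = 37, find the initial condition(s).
c(5) = c(0) + 5·7, so c(0) = 37 - 35 = 2.

c(0) = 2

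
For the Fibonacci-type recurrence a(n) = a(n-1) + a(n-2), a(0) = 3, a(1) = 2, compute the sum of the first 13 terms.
Computing the sequence terms: 3, 2, 5, 7, 12, 19, 31, 50, 81, 131, 212, 343, 555
Adding these values together:

1451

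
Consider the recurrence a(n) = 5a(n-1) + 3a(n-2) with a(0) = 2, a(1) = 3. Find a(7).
Computing the sequence terms:
2, 3, 21, 114, 633, 3507, 19434, 107691

107691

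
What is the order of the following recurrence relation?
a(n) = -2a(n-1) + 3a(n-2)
The order is the largest lag k for which a(n-k) appears. Here the deepest term is a(n-2), so the order is 2.

Order 2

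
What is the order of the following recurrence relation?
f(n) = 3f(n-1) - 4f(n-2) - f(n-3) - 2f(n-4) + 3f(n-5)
The order is the largest lag k for which f(n-k) appears. Here the deepest term is f(n-5), so the order is 5.

Order 5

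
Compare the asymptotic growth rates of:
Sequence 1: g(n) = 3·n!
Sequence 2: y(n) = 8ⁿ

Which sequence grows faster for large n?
Comparing growth rates:
Growth-rate hierarchy: log n ≺ any polynomial ≺ any exponential cⁿ (c>1) ≺ n! ≺ nⁿ.
factorial dominates exponential base 8 asymptotically.

g(n) grows faster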